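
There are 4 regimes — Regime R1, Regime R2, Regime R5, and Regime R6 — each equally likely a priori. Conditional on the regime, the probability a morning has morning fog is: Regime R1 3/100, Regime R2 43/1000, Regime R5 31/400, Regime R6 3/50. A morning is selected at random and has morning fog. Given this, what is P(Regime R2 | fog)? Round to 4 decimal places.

With a uniform prior (1/4 each), posterior ∝ likelihood:
  Regime R1: 0.03
  Regime R2: 0.043
  Regime R5: 0.0775
  Regime R6: 0.06
Sum = 0.2105.
P(Regime R2 | evidence) = 0.043 / 0.2105 ≈ 0.2043.

0.2043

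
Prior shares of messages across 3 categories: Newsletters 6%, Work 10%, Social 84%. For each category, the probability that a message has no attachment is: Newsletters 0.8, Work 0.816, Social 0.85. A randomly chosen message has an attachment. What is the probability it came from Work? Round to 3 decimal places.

Taking complements, P(attachment | each) = Newsletters 0.2, Work 0.184, Social 0.15.
Unnormalized posteriors (prior × likelihood):
  Newsletters: 0.06 × 0.2 = 0.012
  Work: 0.1 × 0.184 = 0.0184
  Social: 0.84 × 0.15 = 0.126
Sum = 0.1564.
P(Work | evidence) = 0.0184 / 0.1564 ≈ 0.118.

0.118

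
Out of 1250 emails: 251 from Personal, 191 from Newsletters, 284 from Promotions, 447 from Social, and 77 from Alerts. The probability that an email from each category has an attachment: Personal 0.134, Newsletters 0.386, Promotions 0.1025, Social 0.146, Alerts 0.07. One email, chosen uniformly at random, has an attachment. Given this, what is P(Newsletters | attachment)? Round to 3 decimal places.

Unnormalized posteriors (prior × likelihood):
  Personal: 0.2008 × 0.134 = 0.0269072
  Newsletters: 0.1528 × 0.386 = 0.0589808
  Promotions: 0.2272 × 0.1025 = 0.023288
  Social: 0.3576 × 0.146 = 0.0522096
  Alerts: 0.0616 × 0.07 = 0.004312
Normalizing constant = 0.1656976.
P(Newsletters | evidence) = 0.0589808 / 0.1656976 ≈ 0.356.

0.356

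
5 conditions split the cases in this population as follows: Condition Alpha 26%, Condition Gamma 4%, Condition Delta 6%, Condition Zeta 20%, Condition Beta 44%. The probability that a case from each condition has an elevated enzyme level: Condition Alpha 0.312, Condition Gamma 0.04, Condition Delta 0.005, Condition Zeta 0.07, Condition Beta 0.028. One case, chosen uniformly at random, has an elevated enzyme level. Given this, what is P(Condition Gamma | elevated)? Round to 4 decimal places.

0.0146

Unnormalized posteriors (prior × likelihood):
  Condition Alpha: 0.26 × 0.312 = 0.08112
  Condition Gamma: 0.04 × 0.04 = 0.0016
  Condition Delta: 0.06 × 0.005 = 0.0003
  Condition Zeta: 0.2 × 0.07 = 0.014
  Condition Beta: 0.44 × 0.028 = 0.01232
Normalizing constant = 0.10934.
P(Condition Gamma | evidence) = 0.0016 / 0.10934 ≈ 0.0146.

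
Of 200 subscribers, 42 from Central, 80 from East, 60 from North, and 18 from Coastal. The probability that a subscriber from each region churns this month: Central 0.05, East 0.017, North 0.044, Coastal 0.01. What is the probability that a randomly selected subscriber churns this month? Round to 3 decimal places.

0.031

Prior × likelihood for each hypothesis:
  Central: 0.21 × 0.05 = 0.0105
  East: 0.4 × 0.017 = 0.0068
  North: 0.3 × 0.044 = 0.0132
  Coastal: 0.09 × 0.01 = 0.0009
P(churn) = 0.0105 + 0.0068 + 0.0132 + 0.0009 = 0.0314 → 0.031.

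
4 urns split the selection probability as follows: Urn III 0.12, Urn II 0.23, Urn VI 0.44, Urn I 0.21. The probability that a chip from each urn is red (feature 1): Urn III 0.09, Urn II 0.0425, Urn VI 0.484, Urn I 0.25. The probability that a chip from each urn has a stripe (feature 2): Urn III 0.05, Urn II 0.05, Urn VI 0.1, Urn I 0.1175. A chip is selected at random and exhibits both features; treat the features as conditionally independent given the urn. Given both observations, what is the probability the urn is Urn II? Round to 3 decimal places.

Prior × likelihood for each hypothesis:
  Urn III: 0.12 × 0.09 × 0.05 = 0.00054
  Urn II: 0.23 × 0.0425 × 0.05 = 0.00048875
  Urn VI: 0.44 × 0.484 × 0.1 = 0.021296
  Urn I: 0.21 × 0.25 × 0.1175 = 0.00616875
Total = 0.0284935.
P(Urn II | evidence) = 0.00048875 / 0.0284935 ≈ 0.017.

0.017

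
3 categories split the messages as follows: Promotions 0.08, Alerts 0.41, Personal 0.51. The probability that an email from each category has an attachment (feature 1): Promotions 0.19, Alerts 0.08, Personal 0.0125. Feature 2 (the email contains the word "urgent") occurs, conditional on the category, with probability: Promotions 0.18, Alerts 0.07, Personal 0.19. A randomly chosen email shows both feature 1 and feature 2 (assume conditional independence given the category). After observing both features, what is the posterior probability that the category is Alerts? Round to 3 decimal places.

Prior × likelihood for each hypothesis:
  Promotions: 0.08 × 0.19 × 0.18 = 0.002736
  Alerts: 0.41 × 0.08 × 0.07 = 0.002296
  Personal: 0.51 × 0.0125 × 0.19 = 0.00121125
Normalizing constant = 0.00624325.
P(Alerts | evidence) = 0.002296 / 0.00624325 ≈ 0.368.

0.368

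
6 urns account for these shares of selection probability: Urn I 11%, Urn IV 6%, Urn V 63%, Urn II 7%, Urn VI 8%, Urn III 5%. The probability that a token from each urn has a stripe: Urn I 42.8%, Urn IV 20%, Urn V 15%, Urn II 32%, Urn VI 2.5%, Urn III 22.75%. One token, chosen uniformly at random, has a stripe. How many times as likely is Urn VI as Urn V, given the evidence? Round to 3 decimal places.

0.021

Unnormalized posteriors (prior × likelihood):
  Urn I: 0.11 × 0.428 = 0.04708
  Urn IV: 0.06 × 0.2 = 0.012
  Urn V: 0.63 × 0.15 = 0.0945
  Urn II: 0.07 × 0.32 = 0.0224
  Urn VI: 0.08 × 0.025 = 0.002
  Urn III: 0.05 × 0.2275 = 0.011375
Normalizing constant = 0.189355.
The ratio is 0.002 / 0.0945 (the normalizer cancels) = 0.021.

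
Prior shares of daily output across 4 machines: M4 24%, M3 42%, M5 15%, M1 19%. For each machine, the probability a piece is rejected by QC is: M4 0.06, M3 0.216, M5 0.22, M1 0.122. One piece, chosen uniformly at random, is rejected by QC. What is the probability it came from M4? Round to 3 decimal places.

0.089

Unnormalized posteriors (prior × likelihood):
  M4: 0.24 × 0.06 = 0.0144
  M3: 0.42 × 0.216 = 0.09072
  M5: 0.15 × 0.22 = 0.033
  M1: 0.19 × 0.122 = 0.02318
Normalizing constant = 0.1613.
P(M4 | evidence) = 0.0144 / 0.1613 ≈ 0.089.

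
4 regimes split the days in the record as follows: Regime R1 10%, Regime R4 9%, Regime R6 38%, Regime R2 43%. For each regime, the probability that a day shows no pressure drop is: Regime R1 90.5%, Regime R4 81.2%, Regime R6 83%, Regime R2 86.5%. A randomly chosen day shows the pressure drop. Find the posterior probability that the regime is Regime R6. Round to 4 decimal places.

Taking complements, P(drop | each) = Regime R1 0.095, Regime R4 0.188, Regime R6 0.17, Regime R2 0.135.
Prior × likelihood for each hypothesis:
  Regime R1: 0.1 × 0.095 = 0.0095
  Regime R4: 0.09 × 0.188 = 0.01692
  Regime R6: 0.38 × 0.17 = 0.0646
  Regime R2: 0.43 × 0.135 = 0.05805
Sum = 0.14907.
P(Regime R6 | evidence) = 0.0646 / 0.14907 ≈ 0.4334.

0.4334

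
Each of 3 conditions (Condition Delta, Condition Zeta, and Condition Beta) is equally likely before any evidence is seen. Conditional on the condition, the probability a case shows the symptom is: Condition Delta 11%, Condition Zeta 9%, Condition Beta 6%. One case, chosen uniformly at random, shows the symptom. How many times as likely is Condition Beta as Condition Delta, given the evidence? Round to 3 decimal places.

0.545

Since the prior is uniform, the posterior is proportional to the likelihood:
  Condition Delta: 0.11
  Condition Zeta: 0.09
  Condition Beta: 0.06
Total = 0.26.
The ratio is 0.06 / 0.11 (the normalizer cancels) = 0.545.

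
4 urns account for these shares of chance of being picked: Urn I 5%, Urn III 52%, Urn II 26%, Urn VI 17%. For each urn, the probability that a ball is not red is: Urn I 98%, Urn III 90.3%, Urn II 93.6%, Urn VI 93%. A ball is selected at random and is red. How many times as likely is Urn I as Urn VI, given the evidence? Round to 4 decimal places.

0.0840

Taking complements, P(red | each) = Urn I 0.02, Urn III 0.097, Urn II 0.064, Urn VI 0.07.
Compute prior × likelihood for every hypothesis:
  Urn I: 0.05 × 0.02 = 0.001
  Urn III: 0.52 × 0.097 = 0.05044
  Urn II: 0.26 × 0.064 = 0.01664
  Urn VI: 0.17 × 0.07 = 0.0119
Total = 0.07998.
The ratio is 0.001 / 0.0119 (the normalizer cancels) = 0.0840.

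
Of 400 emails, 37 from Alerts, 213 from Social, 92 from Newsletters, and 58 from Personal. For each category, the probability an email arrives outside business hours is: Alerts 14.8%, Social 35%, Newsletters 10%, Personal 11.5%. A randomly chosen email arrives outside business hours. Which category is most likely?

Social

Compute prior × likelihood for every hypothesis:
  Alerts: 0.0925 × 0.148 = 0.01369
  Social: 0.5325 × 0.35 = 0.186375
  Newsletters: 0.23 × 0.1 = 0.023
  Personal: 0.145 × 0.115 = 0.016675
Total = 0.23974.
Largest term belongs to Social, so Social is most probable.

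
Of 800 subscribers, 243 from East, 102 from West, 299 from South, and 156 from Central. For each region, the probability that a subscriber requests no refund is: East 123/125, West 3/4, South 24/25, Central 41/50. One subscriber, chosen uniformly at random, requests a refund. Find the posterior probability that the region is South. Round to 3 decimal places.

Taking complements, P(refund | each) = East 0.016, West 0.25, South 0.04, Central 0.18.
Compute prior × likelihood for every hypothesis:
  East: 0.30375 × 0.016 = 0.00486
  West: 0.1275 × 0.25 = 0.031875
  South: 0.37375 × 0.04 = 0.01495
  Central: 0.195 × 0.18 = 0.0351
Total = 0.086785.
P(South | evidence) = 0.01495 / 0.086785 ≈ 0.172.

0.172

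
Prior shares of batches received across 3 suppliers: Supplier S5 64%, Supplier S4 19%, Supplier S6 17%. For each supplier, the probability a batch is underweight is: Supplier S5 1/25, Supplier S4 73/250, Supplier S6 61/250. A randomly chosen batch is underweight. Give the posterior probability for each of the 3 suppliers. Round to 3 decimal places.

Prior × likelihood for each hypothesis:
  Supplier S5: 0.64 × 0.04 = 0.0256
  Supplier S4: 0.19 × 0.292 = 0.05548
  Supplier S6: 0.17 × 0.244 = 0.04148
Sum = 0.12256.
P(Supplier S5 | underweight) = 0.0256/0.12256 ≈ 0.209
P(Supplier S4 | underweight) = 0.05548/0.12256 ≈ 0.453
P(Supplier S6 | underweight) = 0.04148/0.12256 ≈ 0.338

Supplier S5 0.209, Supplier S4 0.453, Supplier S6 0.338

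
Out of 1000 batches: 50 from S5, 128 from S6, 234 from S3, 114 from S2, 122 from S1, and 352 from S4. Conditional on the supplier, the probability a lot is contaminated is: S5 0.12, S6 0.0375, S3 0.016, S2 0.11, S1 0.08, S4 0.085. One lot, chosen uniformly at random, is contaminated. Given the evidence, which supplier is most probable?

S4

Unnormalized posteriors (prior × likelihood):
  S5: 0.05 × 0.12 = 0.006
  S6: 0.128 × 0.0375 = 0.0048
  S3: 0.234 × 0.016 = 0.003744
  S2: 0.114 × 0.11 = 0.01254
  S1: 0.122 × 0.08 = 0.00976
  S4: 0.352 × 0.085 = 0.02992
Total = 0.066764.
Largest term belongs to S4, so S4 is most probable.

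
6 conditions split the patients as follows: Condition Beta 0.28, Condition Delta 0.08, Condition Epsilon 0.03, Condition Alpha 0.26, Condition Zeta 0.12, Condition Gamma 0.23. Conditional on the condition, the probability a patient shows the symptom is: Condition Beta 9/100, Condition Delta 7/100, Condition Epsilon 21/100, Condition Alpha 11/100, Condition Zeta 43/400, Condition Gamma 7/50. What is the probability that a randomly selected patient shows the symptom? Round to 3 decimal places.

Unnormalized posteriors (prior × likelihood):
  Condition Beta: 0.28 × 0.09 = 0.0252
  Condition Delta: 0.08 × 0.07 = 0.0056
  Condition Epsilon: 0.03 × 0.21 = 0.0063
  Condition Alpha: 0.26 × 0.11 = 0.0286
  Condition Zeta: 0.12 × 0.1075 = 0.0129
  Condition Gamma: 0.23 × 0.14 = 0.0322
P(symptomatic) = 0.0252 + 0.0056 + 0.0063 + 0.0286 + 0.0129 + 0.0322 = 0.1108 → 0.111.

0.111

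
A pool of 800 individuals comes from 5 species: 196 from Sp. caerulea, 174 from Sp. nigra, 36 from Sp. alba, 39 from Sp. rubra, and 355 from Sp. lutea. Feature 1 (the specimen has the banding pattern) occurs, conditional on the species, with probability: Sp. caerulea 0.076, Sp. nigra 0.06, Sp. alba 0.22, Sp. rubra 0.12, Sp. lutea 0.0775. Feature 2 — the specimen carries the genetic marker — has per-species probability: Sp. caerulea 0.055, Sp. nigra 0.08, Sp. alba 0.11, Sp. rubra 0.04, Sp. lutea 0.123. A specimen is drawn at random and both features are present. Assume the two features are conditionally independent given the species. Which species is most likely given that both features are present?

Unnormalized posteriors (prior × likelihood):
  Sp. caerulea: 0.245 × 0.076 × 0.055 = 0.0010241
  Sp. nigra: 0.2175 × 0.06 × 0.08 = 0.001044
  Sp. alba: 0.045 × 0.22 × 0.11 = 0.001089
  Sp. rubra: 0.04875 × 0.12 × 0.04 = 0.000234
  Sp. lutea: 0.44375 × 0.0775 × 0.123 = 0.004230046875
Sum = 0.007621146875.
Largest term belongs to Sp. lutea, so Sp. lutea is most probable.

Sp. lutea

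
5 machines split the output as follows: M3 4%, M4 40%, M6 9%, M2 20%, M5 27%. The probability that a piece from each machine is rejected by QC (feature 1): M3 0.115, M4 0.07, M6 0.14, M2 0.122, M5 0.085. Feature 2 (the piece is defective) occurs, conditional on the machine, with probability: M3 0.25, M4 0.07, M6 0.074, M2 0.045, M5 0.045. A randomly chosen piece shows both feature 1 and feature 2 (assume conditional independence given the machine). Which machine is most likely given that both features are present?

M4

By Bayes' rule, posterior ∝ prior × likelihood:
  M3: 0.04 × 0.115 × 0.25 = 0.00115
  M4: 0.4 × 0.07 × 0.07 = 0.00196
  M6: 0.09 × 0.14 × 0.074 = 0.0009324
  M2: 0.2 × 0.122 × 0.045 = 0.001098
  M5: 0.27 × 0.085 × 0.045 = 0.00103275
Total = 0.00617315.
Largest term belongs to M4, so M4 is most probable.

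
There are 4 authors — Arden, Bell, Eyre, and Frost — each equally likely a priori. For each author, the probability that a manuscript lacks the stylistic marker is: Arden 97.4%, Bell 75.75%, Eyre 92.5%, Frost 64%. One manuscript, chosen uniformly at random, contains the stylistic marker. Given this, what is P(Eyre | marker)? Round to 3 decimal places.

Taking complements, P(marker | each) = Arden 0.026, Bell 0.2425, Eyre 0.075, Frost 0.36.
Since the prior is uniform, the posterior is proportional to the likelihood:
  Arden: 0.026
  Bell: 0.2425
  Eyre: 0.075
  Frost: 0.36
Normalizing constant = 0.7035.
P(Eyre | evidence) = 0.075 / 0.7035 ≈ 0.107.

0.107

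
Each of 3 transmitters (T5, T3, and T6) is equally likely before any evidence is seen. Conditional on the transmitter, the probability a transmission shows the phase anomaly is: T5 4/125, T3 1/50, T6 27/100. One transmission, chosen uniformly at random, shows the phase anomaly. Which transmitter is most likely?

T6

Since the prior is uniform, the posterior is proportional to the likelihood:
  T5: 0.032
  T3: 0.02
  T6: 0.27
Sum = 0.322.
Largest term belongs to T6, so T6 is most probable.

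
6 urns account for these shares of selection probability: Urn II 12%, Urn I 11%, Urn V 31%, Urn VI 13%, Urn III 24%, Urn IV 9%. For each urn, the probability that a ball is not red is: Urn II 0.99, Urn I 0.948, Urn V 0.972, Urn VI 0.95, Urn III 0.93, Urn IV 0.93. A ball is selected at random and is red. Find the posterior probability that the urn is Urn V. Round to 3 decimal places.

0.192

Taking complements, P(red | each) = Urn II 0.01, Urn I 0.052, Urn V 0.028, Urn VI 0.05, Urn III 0.07, Urn IV 0.07.
Unnormalized posteriors (prior × likelihood):
  Urn II: 0.12 × 0.01 = 0.0012
  Urn I: 0.11 × 0.052 = 0.00572
  Urn V: 0.31 × 0.028 = 0.00868
  Urn VI: 0.13 × 0.05 = 0.0065
  Urn III: 0.24 × 0.07 = 0.0168
  Urn IV: 0.09 × 0.07 = 0.0063
Total = 0.0452.
P(Urn V | evidence) = 0.00868 / 0.0452 ≈ 0.192.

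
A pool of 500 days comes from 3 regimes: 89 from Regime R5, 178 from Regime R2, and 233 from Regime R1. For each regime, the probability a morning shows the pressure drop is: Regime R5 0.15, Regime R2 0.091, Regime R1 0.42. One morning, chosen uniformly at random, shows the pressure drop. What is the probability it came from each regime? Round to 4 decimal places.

Regime R5 0.1048, Regime R2 0.1271, Regime R1 0.7681

Compute prior × likelihood for every hypothesis:
  Regime R5: 0.178 × 0.15 = 0.0267
  Regime R2: 0.356 × 0.091 = 0.032396
  Regime R1: 0.466 × 0.42 = 0.19572
Sum = 0.254816.
P(Regime R5 | drop) = 0.0267/0.254816 ≈ 0.1048
P(Regime R2 | drop) = 0.032396/0.254816 ≈ 0.1271
P(Regime R1 | drop) = 0.19572/0.254816 ≈ 0.7681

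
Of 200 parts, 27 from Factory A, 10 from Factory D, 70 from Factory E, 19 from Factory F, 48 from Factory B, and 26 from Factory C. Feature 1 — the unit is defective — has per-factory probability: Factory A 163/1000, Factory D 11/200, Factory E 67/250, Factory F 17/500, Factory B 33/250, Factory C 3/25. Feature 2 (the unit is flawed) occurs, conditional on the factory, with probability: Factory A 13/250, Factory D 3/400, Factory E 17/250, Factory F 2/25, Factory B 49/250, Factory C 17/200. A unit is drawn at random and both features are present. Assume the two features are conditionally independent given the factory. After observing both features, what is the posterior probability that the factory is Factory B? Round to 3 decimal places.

0.405

Prior × likelihood for each hypothesis:
  Factory A: 0.135 × 0.163 × 0.052 = 0.00114426
  Factory D: 0.05 × 0.055 × 0.0075 = 0.000020625
  Factory E: 0.35 × 0.268 × 0.068 = 0.0063784
  Factory F: 0.095 × 0.034 × 0.08 = 0.0002584
  Factory B: 0.24 × 0.132 × 0.196 = 0.00620928
  Factory C: 0.13 × 0.12 × 0.085 = 0.001326
Sum = 0.015336965.
P(Factory B | evidence) = 0.00620928 / 0.015336965 ≈ 0.405.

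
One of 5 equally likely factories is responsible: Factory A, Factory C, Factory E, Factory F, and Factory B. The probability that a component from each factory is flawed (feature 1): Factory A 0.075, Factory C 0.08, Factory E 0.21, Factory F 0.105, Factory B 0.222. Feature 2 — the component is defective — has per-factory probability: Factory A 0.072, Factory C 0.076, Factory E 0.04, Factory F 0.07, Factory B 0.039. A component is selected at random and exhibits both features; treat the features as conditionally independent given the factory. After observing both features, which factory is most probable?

Since the prior is uniform, the posterior is proportional to the likelihood:
  Factory A: 0.075 × 0.072 = 0.0054
  Factory C: 0.08 × 0.076 = 0.00608
  Factory E: 0.21 × 0.04 = 0.0084
  Factory F: 0.105 × 0.07 = 0.00735
  Factory B: 0.222 × 0.039 = 0.008658
Normalizing constant = 0.035888.
Largest term belongs to Factory B, so Factory B is most probable.

Factory B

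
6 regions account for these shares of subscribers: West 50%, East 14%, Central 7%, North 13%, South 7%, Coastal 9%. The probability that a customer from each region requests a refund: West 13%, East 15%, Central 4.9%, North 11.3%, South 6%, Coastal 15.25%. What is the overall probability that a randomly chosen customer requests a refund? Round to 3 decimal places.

By Bayes' rule, posterior ∝ prior × likelihood:
  West: 0.5 × 0.13 = 0.065
  East: 0.14 × 0.15 = 0.021
  Central: 0.07 × 0.049 = 0.00343
  North: 0.13 × 0.113 = 0.01469
  South: 0.07 × 0.06 = 0.0042
  Coastal: 0.09 × 0.1525 = 0.013725
P(refund) = 0.065 + 0.021 + 0.00343 + 0.01469 + 0.0042 + 0.013725 = 0.122045 → 0.122.

0.122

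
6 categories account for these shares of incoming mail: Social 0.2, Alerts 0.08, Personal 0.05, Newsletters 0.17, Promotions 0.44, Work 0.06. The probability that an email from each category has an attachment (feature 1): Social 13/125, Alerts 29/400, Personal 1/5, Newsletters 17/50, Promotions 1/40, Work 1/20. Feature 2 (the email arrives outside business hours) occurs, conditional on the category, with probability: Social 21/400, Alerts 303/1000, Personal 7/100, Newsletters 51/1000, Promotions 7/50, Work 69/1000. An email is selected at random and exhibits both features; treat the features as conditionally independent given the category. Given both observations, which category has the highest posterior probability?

By Bayes' rule, posterior ∝ prior × likelihood:
  Social: 0.2 × 0.104 × 0.0525 = 0.001092
  Alerts: 0.08 × 0.0725 × 0.303 = 0.0017574
  Personal: 0.05 × 0.2 × 0.07 = 0.0007
  Newsletters: 0.17 × 0.34 × 0.051 = 0.0029478
  Promotions: 0.44 × 0.025 × 0.14 = 0.00154
  Work: 0.06 × 0.05 × 0.069 = 0.000207
Total = 0.0082442.
Largest term belongs to Newsletters, so Newsletters is most probable.

Newsletters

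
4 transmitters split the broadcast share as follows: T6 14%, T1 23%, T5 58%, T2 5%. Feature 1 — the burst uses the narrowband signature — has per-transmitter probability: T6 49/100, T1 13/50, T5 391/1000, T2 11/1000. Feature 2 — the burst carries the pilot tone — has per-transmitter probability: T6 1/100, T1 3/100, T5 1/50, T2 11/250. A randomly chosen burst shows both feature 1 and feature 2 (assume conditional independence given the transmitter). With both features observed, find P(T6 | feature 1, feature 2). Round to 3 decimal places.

0.097

Unnormalized posteriors (prior × likelihood):
  T6: 0.14 × 0.49 × 0.01 = 0.000686
  T1: 0.23 × 0.26 × 0.03 = 0.001794
  T5: 0.58 × 0.391 × 0.02 = 0.0045356
  T2: 0.05 × 0.011 × 0.044 = 0.0000242
Total = 0.0070398.
P(T6 | evidence) = 0.000686 / 0.0070398 ≈ 0.097.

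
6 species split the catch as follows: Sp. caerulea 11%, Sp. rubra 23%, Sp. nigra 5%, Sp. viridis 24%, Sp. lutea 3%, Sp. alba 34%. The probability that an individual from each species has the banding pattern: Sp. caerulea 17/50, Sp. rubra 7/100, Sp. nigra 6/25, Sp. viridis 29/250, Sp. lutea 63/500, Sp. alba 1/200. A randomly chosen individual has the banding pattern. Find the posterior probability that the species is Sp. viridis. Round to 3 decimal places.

By Bayes' rule, posterior ∝ prior × likelihood:
  Sp. caerulea: 0.11 × 0.34 = 0.0374
  Sp. rubra: 0.23 × 0.07 = 0.0161
  Sp. nigra: 0.05 × 0.24 = 0.012
  Sp. viridis: 0.24 × 0.116 = 0.02784
  Sp. lutea: 0.03 × 0.126 = 0.00378
  Sp. alba: 0.34 × 0.005 = 0.0017
Normalizing constant = 0.09882.
P(Sp. viridis | evidence) = 0.02784 / 0.09882 ≈ 0.282.

0.282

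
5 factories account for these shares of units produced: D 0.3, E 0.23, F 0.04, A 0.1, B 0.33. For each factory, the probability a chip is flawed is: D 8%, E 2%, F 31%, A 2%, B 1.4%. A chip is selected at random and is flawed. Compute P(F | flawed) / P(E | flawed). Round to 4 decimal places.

2.6957

Compute prior × likelihood for every hypothesis:
  D: 0.3 × 0.08 = 0.024
  E: 0.23 × 0.02 = 0.0046
  F: 0.04 × 0.31 = 0.0124
  A: 0.1 × 0.02 = 0.002
  B: 0.33 × 0.014 = 0.00462
Normalizing constant = 0.04762.
The ratio is 0.0124 / 0.0046 (the normalizer cancels) = 2.6957.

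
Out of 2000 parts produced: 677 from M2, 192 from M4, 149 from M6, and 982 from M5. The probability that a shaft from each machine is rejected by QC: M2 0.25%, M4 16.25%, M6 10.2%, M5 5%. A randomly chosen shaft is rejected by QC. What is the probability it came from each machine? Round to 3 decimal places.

Prior × likelihood for each hypothesis:
  M2: 0.3385 × 0.0025 = 0.00084625
  M4: 0.096 × 0.1625 = 0.0156
  M6: 0.0745 × 0.102 = 0.007599
  M5: 0.491 × 0.05 = 0.02455
Total = 0.04859525.
P(M2 | rejected) = 0.00084625/0.04859525 ≈ 0.017
P(M4 | rejected) = 0.0156/0.04859525 ≈ 0.321
P(M6 | rejected) = 0.007599/0.04859525 ≈ 0.156
P(M5 | rejected) = 0.02455/0.04859525 ≈ 0.505
(Check: 0.017+0.321+0.156+0.505 = 0.999.)

M2 0.017, M4 0.321, M6 0.156, M5 0.505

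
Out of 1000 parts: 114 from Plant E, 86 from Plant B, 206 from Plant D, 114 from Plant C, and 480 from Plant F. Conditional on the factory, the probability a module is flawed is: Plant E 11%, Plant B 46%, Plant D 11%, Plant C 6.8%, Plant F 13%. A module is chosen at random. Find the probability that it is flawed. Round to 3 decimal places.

0.145

By Bayes' rule, posterior ∝ prior × likelihood:
  Plant E: 0.114 × 0.11 = 0.01254
  Plant B: 0.086 × 0.46 = 0.03956
  Plant D: 0.206 × 0.11 = 0.02266
  Plant C: 0.114 × 0.068 = 0.007752
  Plant F: 0.48 × 0.13 = 0.0624
P(flawed) = 0.01254 + 0.03956 + 0.02266 + 0.007752 + 0.0624 = 0.144912 → 0.145.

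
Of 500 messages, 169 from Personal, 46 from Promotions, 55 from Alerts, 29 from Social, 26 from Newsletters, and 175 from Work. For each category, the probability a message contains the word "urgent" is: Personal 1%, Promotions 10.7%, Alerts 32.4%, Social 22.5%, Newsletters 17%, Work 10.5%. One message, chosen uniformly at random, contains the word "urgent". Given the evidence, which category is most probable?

By Bayes' rule, posterior ∝ prior × likelihood:
  Personal: 0.338 × 0.01 = 0.00338
  Promotions: 0.092 × 0.107 = 0.009844
  Alerts: 0.11 × 0.324 = 0.03564
  Social: 0.058 × 0.225 = 0.01305
  Newsletters: 0.052 × 0.17 = 0.00884
  Work: 0.35 × 0.105 = 0.03675
Total = 0.107504.
Largest term belongs to Work, so Work is most probable.

Work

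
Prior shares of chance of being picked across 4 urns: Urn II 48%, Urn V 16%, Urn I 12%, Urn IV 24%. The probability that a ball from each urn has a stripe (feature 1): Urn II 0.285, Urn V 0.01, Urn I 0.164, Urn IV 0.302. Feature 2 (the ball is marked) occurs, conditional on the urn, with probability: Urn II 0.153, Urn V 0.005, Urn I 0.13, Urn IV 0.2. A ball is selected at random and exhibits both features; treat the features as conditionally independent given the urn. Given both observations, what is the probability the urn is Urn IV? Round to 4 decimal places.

Compute prior × likelihood for every hypothesis:
  Urn II: 0.48 × 0.285 × 0.153 = 0.0209304
  Urn V: 0.16 × 0.01 × 0.005 = 0.000008
  Urn I: 0.12 × 0.164 × 0.13 = 0.0025584
  Urn IV: 0.24 × 0.302 × 0.2 = 0.014496
Normalizing constant = 0.0379928.
P(Urn IV | evidence) = 0.014496 / 0.0379928 ≈ 0.3815.

0.3815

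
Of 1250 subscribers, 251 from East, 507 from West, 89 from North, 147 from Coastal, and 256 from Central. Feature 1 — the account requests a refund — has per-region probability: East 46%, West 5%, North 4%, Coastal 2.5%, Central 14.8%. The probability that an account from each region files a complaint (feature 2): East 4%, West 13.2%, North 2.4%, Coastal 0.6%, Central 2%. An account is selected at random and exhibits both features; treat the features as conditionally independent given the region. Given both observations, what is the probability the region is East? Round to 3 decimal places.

0.523

Unnormalized posteriors (prior × likelihood):
  East: 0.2008 × 0.46 × 0.04 = 0.00369472
  West: 0.4056 × 0.05 × 0.132 = 0.00267696
  North: 0.0712 × 0.04 × 0.024 = 0.000068352
  Coastal: 0.1176 × 0.025 × 0.006 = 0.00001764
  Central: 0.2048 × 0.148 × 0.02 = 0.000606208
Sum = 0.00706388.
P(East | evidence) = 0.00369472 / 0.00706388 ≈ 0.523.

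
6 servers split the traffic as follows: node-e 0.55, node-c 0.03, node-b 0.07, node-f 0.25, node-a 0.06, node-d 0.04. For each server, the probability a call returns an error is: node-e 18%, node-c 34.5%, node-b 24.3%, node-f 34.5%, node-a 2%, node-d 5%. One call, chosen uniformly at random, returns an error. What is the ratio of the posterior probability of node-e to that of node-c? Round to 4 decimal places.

Prior × likelihood for each hypothesis:
  node-e: 0.55 × 0.18 = 0.099
  node-c: 0.03 × 0.345 = 0.01035
  node-b: 0.07 × 0.243 = 0.01701
  node-f: 0.25 × 0.345 = 0.08625
  node-a: 0.06 × 0.02 = 0.0012
  node-d: 0.04 × 0.05 = 0.002
Sum = 0.21581.
The ratio is 0.099 / 0.01035 (the normalizer cancels) = 9.5652.

9.5652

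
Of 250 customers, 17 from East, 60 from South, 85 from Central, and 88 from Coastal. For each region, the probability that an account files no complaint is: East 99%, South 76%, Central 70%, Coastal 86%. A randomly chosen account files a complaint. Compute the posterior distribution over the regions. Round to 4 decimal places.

Taking complements, P(complaint | each) = East 0.01, South 0.24, Central 0.3, Coastal 0.14.
Compute prior × likelihood for every hypothesis:
  East: 0.068 × 0.01 = 0.00068
  South: 0.24 × 0.24 = 0.0576
  Central: 0.34 × 0.3 = 0.102
  Coastal: 0.352 × 0.14 = 0.04928
Normalizing constant = 0.20956.
P(East | complaint) = 0.00068/0.20956 ≈ 0.0032
P(South | complaint) = 0.0576/0.20956 ≈ 0.2749
P(Central | complaint) = 0.102/0.20956 ≈ 0.4867
P(Coastal | complaint) = 0.04928/0.20956 ≈ 0.2352

East 0.0032, South 0.2749, Central 0.4867, Coastal 0.2352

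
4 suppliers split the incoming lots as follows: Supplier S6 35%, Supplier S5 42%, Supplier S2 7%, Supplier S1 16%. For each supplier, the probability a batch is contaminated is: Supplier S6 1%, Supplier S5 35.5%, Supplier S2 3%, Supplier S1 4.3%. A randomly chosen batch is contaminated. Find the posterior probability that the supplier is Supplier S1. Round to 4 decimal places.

Unnormalized posteriors (prior × likelihood):
  Supplier S6: 0.35 × 0.01 = 0.0035
  Supplier S5: 0.42 × 0.355 = 0.1491
  Supplier S2: 0.07 × 0.03 = 0.0021
  Supplier S1: 0.16 × 0.043 = 0.00688
Sum = 0.16158.
P(Supplier S1 | evidence) = 0.00688 / 0.16158 ≈ 0.0426.

0.0426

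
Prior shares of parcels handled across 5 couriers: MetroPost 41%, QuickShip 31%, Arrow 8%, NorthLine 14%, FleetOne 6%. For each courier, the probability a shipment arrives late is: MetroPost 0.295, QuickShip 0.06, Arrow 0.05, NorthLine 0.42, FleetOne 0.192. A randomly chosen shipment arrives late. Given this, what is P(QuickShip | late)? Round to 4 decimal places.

Unnormalized posteriors (prior × likelihood):
  MetroPost: 0.41 × 0.295 = 0.12095
  QuickShip: 0.31 × 0.06 = 0.0186
  Arrow: 0.08 × 0.05 = 0.004
  NorthLine: 0.14 × 0.42 = 0.0588
  FleetOne: 0.06 × 0.192 = 0.01152
Normalizing constant = 0.21387.
P(QuickShip | evidence) = 0.0186 / 0.21387 ≈ 0.0870.

0.0870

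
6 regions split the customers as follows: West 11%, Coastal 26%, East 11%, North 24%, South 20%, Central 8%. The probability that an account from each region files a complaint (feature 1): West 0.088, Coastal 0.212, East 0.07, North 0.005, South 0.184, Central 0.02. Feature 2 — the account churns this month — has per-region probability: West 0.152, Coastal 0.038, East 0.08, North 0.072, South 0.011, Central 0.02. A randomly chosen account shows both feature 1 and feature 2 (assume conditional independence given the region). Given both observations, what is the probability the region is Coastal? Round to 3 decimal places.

Unnormalized posteriors (prior × likelihood):
  West: 0.11 × 0.088 × 0.152 = 0.00147136
  Coastal: 0.26 × 0.212 × 0.038 = 0.00209456
  East: 0.11 × 0.07 × 0.08 = 0.000616
  North: 0.24 × 0.005 × 0.072 = 0.0000864
  South: 0.2 × 0.184 × 0.011 = 0.0004048
  Central: 0.08 × 0.02 × 0.02 = 0.000032
Total = 0.00470512.
P(Coastal | evidence) = 0.00209456 / 0.00470512 ≈ 0.445.

0.445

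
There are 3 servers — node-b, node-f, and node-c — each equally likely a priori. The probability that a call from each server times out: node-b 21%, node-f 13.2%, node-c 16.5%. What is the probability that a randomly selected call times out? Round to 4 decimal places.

With a uniform prior (1/3 each), posterior ∝ likelihood:
  node-b: 0.21
  node-f: 0.132
  node-c: 0.165
P(timeout) = (1/3) × (0.21 + 0.132 + 0.165) = 0.507/3 ≈ 0.1690.

0.1690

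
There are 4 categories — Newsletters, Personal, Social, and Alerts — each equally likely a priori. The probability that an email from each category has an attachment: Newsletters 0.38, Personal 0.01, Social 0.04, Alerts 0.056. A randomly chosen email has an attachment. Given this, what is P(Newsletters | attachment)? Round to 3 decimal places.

0.782

With a uniform prior (1/4 each), posterior ∝ likelihood:
  Newsletters: 0.38
  Personal: 0.01
  Social: 0.04
  Alerts: 0.056
Sum = 0.486.
P(Newsletters | evidence) = 0.38 / 0.486 ≈ 0.782.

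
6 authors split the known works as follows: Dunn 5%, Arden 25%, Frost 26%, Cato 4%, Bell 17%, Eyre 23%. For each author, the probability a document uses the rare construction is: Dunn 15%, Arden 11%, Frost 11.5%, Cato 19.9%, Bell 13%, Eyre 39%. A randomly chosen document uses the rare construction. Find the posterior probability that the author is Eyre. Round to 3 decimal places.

0.486

Compute prior × likelihood for every hypothesis:
  Dunn: 0.05 × 0.15 = 0.0075
  Arden: 0.25 × 0.11 = 0.0275
  Frost: 0.26 × 0.115 = 0.0299
  Cato: 0.04 × 0.199 = 0.00796
  Bell: 0.17 × 0.13 = 0.0221
  Eyre: 0.23 × 0.39 = 0.0897
Sum = 0.18466.
P(Eyre | evidence) = 0.0897 / 0.18466 ≈ 0.486.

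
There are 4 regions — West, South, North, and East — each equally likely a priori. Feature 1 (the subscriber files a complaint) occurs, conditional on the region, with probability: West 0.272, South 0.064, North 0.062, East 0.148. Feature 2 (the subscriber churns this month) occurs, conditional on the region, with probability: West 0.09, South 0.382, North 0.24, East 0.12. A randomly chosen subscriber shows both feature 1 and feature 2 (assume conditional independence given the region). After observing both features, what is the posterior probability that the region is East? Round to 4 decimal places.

With a uniform prior (1/4 each), posterior ∝ likelihood:
  West: 0.272 × 0.09 = 0.02448
  South: 0.064 × 0.382 = 0.024448
  North: 0.062 × 0.24 = 0.01488
  East: 0.148 × 0.12 = 0.01776
Normalizing constant = 0.081568.
P(East | evidence) = 0.01776 / 0.081568 ≈ 0.2177.

0.2177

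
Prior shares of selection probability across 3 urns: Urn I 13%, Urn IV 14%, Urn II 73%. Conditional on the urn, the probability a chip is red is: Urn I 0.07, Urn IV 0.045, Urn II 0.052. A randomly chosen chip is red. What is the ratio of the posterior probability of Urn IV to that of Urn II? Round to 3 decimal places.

0.166

Unnormalized posteriors (prior × likelihood):
  Urn I: 0.13 × 0.07 = 0.0091
  Urn IV: 0.14 × 0.045 = 0.0063
  Urn II: 0.73 × 0.052 = 0.03796
Sum = 0.05336.
The ratio is 0.0063 / 0.03796 (the normalizer cancels) = 0.166.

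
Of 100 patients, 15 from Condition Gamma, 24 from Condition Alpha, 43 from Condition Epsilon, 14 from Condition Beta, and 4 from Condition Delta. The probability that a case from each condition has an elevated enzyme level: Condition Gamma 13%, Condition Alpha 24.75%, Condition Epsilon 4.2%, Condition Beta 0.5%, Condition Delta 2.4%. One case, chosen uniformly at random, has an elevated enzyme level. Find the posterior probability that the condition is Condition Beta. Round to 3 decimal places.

0.007

Compute prior × likelihood for every hypothesis:
  Condition Gamma: 0.15 × 0.13 = 0.0195
  Condition Alpha: 0.24 × 0.2475 = 0.0594
  Condition Epsilon: 0.43 × 0.042 = 0.01806
  Condition Beta: 0.14 × 0.005 = 0.0007
  Condition Delta: 0.04 × 0.024 = 0.00096
Sum = 0.09862.
P(Condition Beta | evidence) = 0.0007 / 0.09862 ≈ 0.007.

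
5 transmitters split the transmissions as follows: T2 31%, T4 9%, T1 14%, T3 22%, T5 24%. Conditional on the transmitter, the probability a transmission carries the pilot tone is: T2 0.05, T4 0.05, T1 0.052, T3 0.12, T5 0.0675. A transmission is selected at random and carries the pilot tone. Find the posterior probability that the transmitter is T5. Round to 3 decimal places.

0.232

Compute prior × likelihood for every hypothesis:
  T2: 0.31 × 0.05 = 0.0155
  T4: 0.09 × 0.05 = 0.0045
  T1: 0.14 × 0.052 = 0.00728
  T3: 0.22 × 0.12 = 0.0264
  T5: 0.24 × 0.0675 = 0.0162
Normalizing constant = 0.06988.
P(T5 | evidence) = 0.0162 / 0.06988 ≈ 0.232.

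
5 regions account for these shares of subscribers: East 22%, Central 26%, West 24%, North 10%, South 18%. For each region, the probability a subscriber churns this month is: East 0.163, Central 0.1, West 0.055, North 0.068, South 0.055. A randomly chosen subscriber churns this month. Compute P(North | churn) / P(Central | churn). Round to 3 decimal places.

By Bayes' rule, posterior ∝ prior × likelihood:
  East: 0.22 × 0.163 = 0.03586
  Central: 0.26 × 0.1 = 0.026
  West: 0.24 × 0.055 = 0.0132
  North: 0.1 × 0.068 = 0.0068
  South: 0.18 × 0.055 = 0.0099
Total = 0.09176.
The ratio is 0.0068 / 0.026 (the normalizer cancels) = 0.262.

0.262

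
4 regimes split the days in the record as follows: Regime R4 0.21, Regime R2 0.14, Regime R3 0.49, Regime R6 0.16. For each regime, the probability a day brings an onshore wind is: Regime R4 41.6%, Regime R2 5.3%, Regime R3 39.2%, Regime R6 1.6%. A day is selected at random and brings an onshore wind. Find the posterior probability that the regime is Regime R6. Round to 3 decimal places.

0.009

Unnormalized posteriors (prior × likelihood):
  Regime R4: 0.21 × 0.416 = 0.08736
  Regime R2: 0.14 × 0.053 = 0.00742
  Regime R3: 0.49 × 0.392 = 0.19208
  Regime R6: 0.16 × 0.016 = 0.00256
Total = 0.28942.
P(Regime R6 | evidence) = 0.00256 / 0.28942 ≈ 0.009.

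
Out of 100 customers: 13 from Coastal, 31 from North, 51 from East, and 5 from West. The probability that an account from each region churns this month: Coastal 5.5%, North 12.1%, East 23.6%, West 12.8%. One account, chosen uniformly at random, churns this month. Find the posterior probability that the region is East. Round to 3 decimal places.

Compute prior × likelihood for every hypothesis:
  Coastal: 0.13 × 0.055 = 0.00715
  North: 0.31 × 0.121 = 0.03751
  East: 0.51 × 0.236 = 0.12036
  West: 0.05 × 0.128 = 0.0064
Total = 0.17142.
P(East | evidence) = 0.12036 / 0.17142 ≈ 0.702.

0.702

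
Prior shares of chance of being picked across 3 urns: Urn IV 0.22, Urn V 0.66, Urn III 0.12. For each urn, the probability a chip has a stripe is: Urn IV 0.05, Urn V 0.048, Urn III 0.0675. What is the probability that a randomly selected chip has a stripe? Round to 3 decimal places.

Prior × likelihood for each hypothesis:
  Urn IV: 0.22 × 0.05 = 0.011
  Urn V: 0.66 × 0.048 = 0.03168
  Urn III: 0.12 × 0.0675 = 0.0081
P(striped) = 0.011 + 0.03168 + 0.0081 = 0.05078 → 0.051.

0.051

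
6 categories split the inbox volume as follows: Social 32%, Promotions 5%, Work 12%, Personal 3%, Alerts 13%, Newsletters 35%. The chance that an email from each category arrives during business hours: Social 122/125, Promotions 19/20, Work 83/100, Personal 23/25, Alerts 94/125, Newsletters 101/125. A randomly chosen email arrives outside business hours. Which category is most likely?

Taking complements, P(off-hours | each) = Social 0.024, Promotions 0.05, Work 0.17, Personal 0.08, Alerts 0.248, Newsletters 0.192.
Prior × likelihood for each hypothesis:
  Social: 0.32 × 0.024 = 0.00768
  Promotions: 0.05 × 0.05 = 0.0025
  Work: 0.12 × 0.17 = 0.0204
  Personal: 0.03 × 0.08 = 0.0024
  Alerts: 0.13 × 0.248 = 0.03224
  Newsletters: 0.35 × 0.192 = 0.0672
Sum = 0.13242.
Largest term belongs to Newsletters, so Newsletters is most probable.

Newsletters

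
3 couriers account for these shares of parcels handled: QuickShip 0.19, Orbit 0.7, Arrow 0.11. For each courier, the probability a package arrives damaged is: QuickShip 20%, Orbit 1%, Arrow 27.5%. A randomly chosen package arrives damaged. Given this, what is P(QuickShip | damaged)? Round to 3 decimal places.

0.505

By Bayes' rule, posterior ∝ prior × likelihood:
  QuickShip: 0.19 × 0.2 = 0.038
  Orbit: 0.7 × 0.01 = 0.007
  Arrow: 0.11 × 0.275 = 0.03025
Sum = 0.07525.
P(QuickShip | evidence) = 0.038 / 0.07525 ≈ 0.505.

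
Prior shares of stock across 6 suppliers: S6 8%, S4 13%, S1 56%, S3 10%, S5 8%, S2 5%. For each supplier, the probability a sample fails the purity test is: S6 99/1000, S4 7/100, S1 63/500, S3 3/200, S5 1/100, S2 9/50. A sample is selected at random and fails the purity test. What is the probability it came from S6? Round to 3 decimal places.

Unnormalized posteriors (prior × likelihood):
  S6: 0.08 × 0.099 = 0.00792
  S4: 0.13 × 0.07 = 0.0091
  S1: 0.56 × 0.126 = 0.07056
  S3: 0.1 × 0.015 = 0.0015
  S5: 0.08 × 0.01 = 0.0008
  S2: 0.05 × 0.18 = 0.009
Sum = 0.09888.
P(S6 | evidence) = 0.00792 / 0.09888 ≈ 0.080.

0.080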